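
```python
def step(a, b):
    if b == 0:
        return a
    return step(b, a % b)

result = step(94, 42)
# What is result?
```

step(94, 42) -> step(42, 10) -> step(10, 2) -> step(2, 0) -> 2

Answer: 2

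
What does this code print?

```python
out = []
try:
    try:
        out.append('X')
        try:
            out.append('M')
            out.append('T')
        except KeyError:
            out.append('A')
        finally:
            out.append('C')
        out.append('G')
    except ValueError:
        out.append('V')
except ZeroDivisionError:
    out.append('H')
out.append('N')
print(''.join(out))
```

Execution trace: 'X' (try body) → 'M' (inner try body) → 'T' (inner try body, no exception) → 'C' (inner finally) → 'G' (try body, no exception) → 'N' (after the try/except). Output: XMTCGN

Answer: XMTCGN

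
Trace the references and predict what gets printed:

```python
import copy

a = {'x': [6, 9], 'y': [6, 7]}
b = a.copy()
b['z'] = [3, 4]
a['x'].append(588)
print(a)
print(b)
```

Key concept: shallow copy of dict with mutable values.
Step by step:
`a = {'x': [6, 9], 'y': [6, 7]}` → a = {'x': [6, 9], 'y': [6, 7]}
`b = a.copy()` → b = {'x': [6, 9], 'y': [6, 7]}
`b['z'] = [3, 4]` → b = {'x': [6, 9], 'y': [6, 7], 'z': [3, 4]}
`a['x'].append(588)` → a = {'x': [6, 9, 588], 'y': [6, 7]}; b = {'x': [6, 9, 588], 'y': [6, 7], 'z': [3, 4]}
`print(a)` → prints {'x': [6, 9, 588], 'y': [6, 7]}
`print(b)` → prints {'x': [6, 9, 588], 'y': [6, 7], 'z': [3, 4]}

Answer:
{'x': [6, 9, 588], 'y': [6, 7]}
{'x': [6, 9, 588], 'y': [6, 7], 'z': [3, 4]}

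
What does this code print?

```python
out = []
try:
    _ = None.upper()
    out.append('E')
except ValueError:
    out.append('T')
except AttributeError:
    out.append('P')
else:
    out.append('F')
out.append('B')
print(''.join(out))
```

Execution trace: 'P' (except AttributeError) → 'B' (after the try/except). Output: PB

Answer: PB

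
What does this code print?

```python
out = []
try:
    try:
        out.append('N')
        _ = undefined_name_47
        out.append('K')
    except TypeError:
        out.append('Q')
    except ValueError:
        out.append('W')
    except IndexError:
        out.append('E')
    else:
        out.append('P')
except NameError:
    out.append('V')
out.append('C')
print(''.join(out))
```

Execution trace: 'N' (try body) → 'V' (outer except NameError) → 'C' (after the try/except). Output: NVC

Answer: NVC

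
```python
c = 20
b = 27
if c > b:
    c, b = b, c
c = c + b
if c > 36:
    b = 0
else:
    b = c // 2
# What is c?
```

Trace:
`c = 20` → c = 20
`b = 27` → b = 27
`if c > b: ...` → c > b is False → no variable changes
`c = c + b` → c = 47
`if c > 36: ...` → c > 36 is True → b = 0
So c = 47

Answer: 47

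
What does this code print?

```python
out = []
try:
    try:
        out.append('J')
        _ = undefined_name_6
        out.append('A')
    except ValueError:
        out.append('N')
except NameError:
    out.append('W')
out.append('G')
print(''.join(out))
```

Execution trace: 'J' (inner try body) → 'W' (outer except NameError) → 'G' (after the try/except). Output: JWG

Answer: JWG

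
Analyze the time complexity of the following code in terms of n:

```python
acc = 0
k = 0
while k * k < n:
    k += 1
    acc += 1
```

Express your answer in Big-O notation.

Each loop level contributes: √n. Multiplying the contributions gives O(√n).

Answer: O(√n)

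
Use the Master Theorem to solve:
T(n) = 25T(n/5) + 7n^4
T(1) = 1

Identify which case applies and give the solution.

a=25, b=5, f(n)=7n^4. log_5(25) = 2. Since c=4 > 2 and the regularity condition holds (25(n/5)^4 = (25/5^4)n^4 with 25/5^4 < 1), Case 3 applies: T(n) = Θ(f(n)) = O(n^4).

Answer: O(n^4) - Case 3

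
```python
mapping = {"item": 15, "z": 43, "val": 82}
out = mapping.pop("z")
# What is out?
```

Trace:
`mapping = {"item": 15, "z": 43, "val": 82}` → mapping = {'item': 15, 'z': 43, 'val': 82}
`out = mapping.pop("z")` → mapping = {'item': 15, 'val': 82}; out = 43
So out = 43

Answer: 43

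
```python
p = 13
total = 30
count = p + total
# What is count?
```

Trace:
`p = 13` → p = 13
`total = 30` → total = 30
`count = p + total` → count = 43
So count = 43

Answer: 43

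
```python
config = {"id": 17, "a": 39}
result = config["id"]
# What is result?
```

Trace:
`config = {"id": 17, "a": 39}` → config = {'id': 17, 'a': 39}
`result = config["id"]` → result = 17
So result = 17

Answer: 17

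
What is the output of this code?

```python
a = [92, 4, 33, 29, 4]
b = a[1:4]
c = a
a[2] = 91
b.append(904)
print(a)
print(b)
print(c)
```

Key concept: slice vs alias.
Step by step:
`a = [92, 4, 33, 29, 4]` → a = [92, 4, 33, 29, 4]
`b = a[1:4]` → b = [4, 33, 29]
`c = a` → c = [92, 4, 33, 29, 4] (same object as a)
`a[2] = 91` → a = [92, 4, 91, 29, 4] (same object as c); c = [92, 4, 91, 29, 4] (same object as a)
`b.append(904)` → b = [4, 33, 29, 904]
`print(a)` → prints [92, 4, 91, 29, 4]
`print(b)` → prints [4, 33, 29, 904]
`print(c)` → prints [92, 4, 91, 29, 4]

Answer:
[92, 4, 91, 29, 4]
[4, 33, 29, 904]
[92, 4, 91, 29, 4]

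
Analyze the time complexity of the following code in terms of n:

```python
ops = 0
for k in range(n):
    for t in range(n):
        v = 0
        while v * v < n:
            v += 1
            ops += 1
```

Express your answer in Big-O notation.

Each loop level contributes: n × n × √n. Multiplying the contributions gives O(n^2√n).

Answer: O(n^2√n)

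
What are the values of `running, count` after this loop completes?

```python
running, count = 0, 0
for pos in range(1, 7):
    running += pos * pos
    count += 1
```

Sum of squares and count
`running, count` takes the values: (0, 0) → (1, 0) → (1, 1) → (5, 1) → (5, 2) → (14, 2) → (14, 3) → (30, 3) → (30, 4) → (55, 4) → (55, 5) → (91, 5) → (91, 6)

Answer: 91, 6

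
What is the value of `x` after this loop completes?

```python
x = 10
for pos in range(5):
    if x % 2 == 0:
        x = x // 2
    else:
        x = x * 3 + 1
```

Collatz-style transformation from 10
`x` takes the values: 10 → 5 → 16 → 8 → 4 → 2

Answer: 2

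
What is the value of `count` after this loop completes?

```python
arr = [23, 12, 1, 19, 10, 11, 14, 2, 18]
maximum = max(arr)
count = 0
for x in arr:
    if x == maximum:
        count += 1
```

Count of max value 23 in [23, 12, 1, 19, 10, 11, 14, 2, 18]
`count` takes the values: 0 → 1

Answer: 1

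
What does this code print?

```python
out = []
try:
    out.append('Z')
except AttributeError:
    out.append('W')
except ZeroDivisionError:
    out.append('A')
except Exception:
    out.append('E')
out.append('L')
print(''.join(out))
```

Execution trace: 'Z' (try body, no exception) → 'L' (after the try/except). Output: ZL

Answer: ZL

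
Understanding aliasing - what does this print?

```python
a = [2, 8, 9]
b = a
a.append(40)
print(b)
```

Key concept: basic list aliasing.
Step by step:
`a = [2, 8, 9]` → a = [2, 8, 9]
`b = a` → b = [2, 8, 9] (same object as a)
`a.append(40)` → a = [2, 8, 9, 40] (same object as b); b = [2, 8, 9, 40] (same object as a)
`print(b)` → prints [2, 8, 9, 40]

Answer: [2, 8, 9, 40]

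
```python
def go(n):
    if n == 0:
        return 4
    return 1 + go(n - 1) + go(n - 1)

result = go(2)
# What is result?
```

go(n) = 1 + 2·go(n-1), go(0)=4. Closed form: (4+1)·2^2 - 1 = 19.

Answer: 19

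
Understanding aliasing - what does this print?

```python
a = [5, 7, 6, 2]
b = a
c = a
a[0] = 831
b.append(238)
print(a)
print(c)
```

Key concept: multiple aliases.
Step by step:
`a = [5, 7, 6, 2]` → a = [5, 7, 6, 2]
`b = a` → b = [5, 7, 6, 2] (same object as a)
`c = a` → c = [5, 7, 6, 2] (same object as a, b)
`a[0] = 831` → a = [831, 7, 6, 2] (same object as b, c); b = [831, 7, 6, 2] (same object as a, c); c = [831, 7, 6, 2] (same object as a, b)
`b.append(238)` → a = [831, 7, 6, 2, 238] (same object as b, c); b = [831, 7, 6, 2, 238] (same object as a, c); c = [831, 7, 6, 2, 238] (same object as a, b)
`print(a)` → prints [831, 7, 6, 2, 238]
`print(c)` → prints [831, 7, 6, 2, 238]

Answer:
[831, 7, 6, 2, 238]
[831, 7, 6, 2, 238]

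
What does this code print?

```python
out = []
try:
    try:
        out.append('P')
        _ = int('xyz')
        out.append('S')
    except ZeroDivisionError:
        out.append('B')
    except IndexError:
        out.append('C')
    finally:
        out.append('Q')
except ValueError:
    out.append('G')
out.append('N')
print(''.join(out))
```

Execution trace: 'P' (try body) → 'Q' (finally) → 'G' (outer except ValueError) → 'N' (after the try/except). Output: PQGN

Answer: PQGN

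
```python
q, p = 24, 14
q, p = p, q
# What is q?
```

Trace:
`q, p = 24, 14` → q = 24; p = 14
`q, p = p, q` → q = 14; p = 24
So q = 14

Answer: 14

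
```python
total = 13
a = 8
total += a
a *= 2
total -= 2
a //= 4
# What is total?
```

Trace:
`total = 13` → total = 13
`a = 8` → a = 8
`total += a` → total = 21
`a *= 2` → a = 16
`total -= 2` → total = 19
`a //= 4` → a = 4
So total = 19

Answer: 19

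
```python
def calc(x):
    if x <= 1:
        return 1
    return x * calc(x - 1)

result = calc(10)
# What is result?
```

calc(10) = 10 * 9 * 8 * 7 * 6 * 5 * 4 * 3 * 2 * 1 = 3628800

Answer: 3628800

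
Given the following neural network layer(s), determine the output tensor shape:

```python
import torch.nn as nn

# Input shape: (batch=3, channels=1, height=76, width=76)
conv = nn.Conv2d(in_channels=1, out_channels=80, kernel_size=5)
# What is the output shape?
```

Input: (3, 1, 76, 76) -> Output: (3, 80, 72, 72)

Answer: (3, 80, 72, 72)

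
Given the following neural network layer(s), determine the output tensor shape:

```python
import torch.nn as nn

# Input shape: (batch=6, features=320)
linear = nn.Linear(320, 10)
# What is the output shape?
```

Input: (6, 320) -> Output: (6, 10)

Answer: (6, 10)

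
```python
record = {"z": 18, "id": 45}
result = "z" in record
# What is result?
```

Trace:
`record = {"z": 18, "id": 45}` → record = {'z': 18, 'id': 45}
`result = "z" in record` → result = True
So result = True

Answer: True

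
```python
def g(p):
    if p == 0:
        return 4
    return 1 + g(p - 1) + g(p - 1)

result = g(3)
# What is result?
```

g(p) = 1 + 2·g(p-1), g(0)=4. Closed form: (4+1)·2^3 - 1 = 39.

Answer: 39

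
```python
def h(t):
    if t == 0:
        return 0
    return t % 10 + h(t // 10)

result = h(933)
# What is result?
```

Sum of digits of 933: 3 + 3 + 9 = 15

Answer: 15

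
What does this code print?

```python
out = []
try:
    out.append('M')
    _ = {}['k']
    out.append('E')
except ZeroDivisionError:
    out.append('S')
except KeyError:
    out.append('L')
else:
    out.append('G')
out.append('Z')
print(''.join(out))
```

Execution trace: 'M' (try body) → 'L' (except KeyError) → 'Z' (after the try/except). Output: MLZ

Answer: MLZ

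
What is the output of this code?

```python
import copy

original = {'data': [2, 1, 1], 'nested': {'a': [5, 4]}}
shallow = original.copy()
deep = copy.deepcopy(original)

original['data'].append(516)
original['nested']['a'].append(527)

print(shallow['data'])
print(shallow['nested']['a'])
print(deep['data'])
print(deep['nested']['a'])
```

Key concept: comparing shallow vs deep copy.
Step by step:
`original = {'data': [2, 1, 1], 'nested': {'a': [5, 4]}}` → original = {'data': [2, 1, 1], 'nested': {'a': [5, 4]}}
`shallow = original.copy()` → shallow = {'data': [2, 1, 1], 'nested': {'a': [5, 4]}}
`deep = copy.deepcopy(original)` → deep = {'data': [2, 1, 1], 'nested': {'a': [5, 4]}}
`original['data'].append(516)` → original = {'data': [2, 1, 1, 516], 'nested': {'a': [5, 4]}}; shallow = {'data': [2, 1, 1, 516], 'nested': {'a': [5, 4]}}
`original['nested']['a'].append(527)` → original = {'data': [2, 1, 1, 516], 'nested': {'a': [5, 4, 527]}}; shallow = {'data': [2, 1, 1, 516], 'nested': {'a': [5, 4, 527]}}
`print(shallow['data'])` → prints [2, 1, 1, 516]
`print(shallow['nested']['a'])` → prints [5, 4, 527]
`print(deep['data'])` → prints [2, 1, 1]
`print(deep['nested']['a'])` → prints [5, 4]

Answer:
[2, 1, 1, 516]
[5, 4, 527]
[2, 1, 1]
[5, 4]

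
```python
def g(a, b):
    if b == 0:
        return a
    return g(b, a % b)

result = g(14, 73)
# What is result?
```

g(14, 73) -> g(73, 14) -> g(14, 3) -> g(3, 2) -> g(2, 1) -> g(1, 0) -> 1

Answer: 1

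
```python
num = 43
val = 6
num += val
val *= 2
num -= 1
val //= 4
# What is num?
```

Trace:
`num = 43` → num = 43
`val = 6` → val = 6
`num += val` → num = 49
`val *= 2` → val = 12
`num -= 1` → num = 48
`val //= 4` → val = 3
So num = 48

Answer: 48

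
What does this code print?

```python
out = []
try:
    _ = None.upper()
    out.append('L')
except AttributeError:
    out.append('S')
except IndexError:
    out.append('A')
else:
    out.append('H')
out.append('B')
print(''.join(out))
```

Execution trace: 'S' (except AttributeError) → 'B' (after the try/except). Output: SB

Answer: SB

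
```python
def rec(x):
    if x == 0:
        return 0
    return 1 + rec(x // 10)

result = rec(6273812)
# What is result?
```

Count of digits of 6273812: 7

Answer: 7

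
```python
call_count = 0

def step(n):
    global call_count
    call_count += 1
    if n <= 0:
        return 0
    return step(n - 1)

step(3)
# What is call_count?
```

Linear recursion stepping by 1: 4 calls from n=3 down to ≤0.

Answer: 4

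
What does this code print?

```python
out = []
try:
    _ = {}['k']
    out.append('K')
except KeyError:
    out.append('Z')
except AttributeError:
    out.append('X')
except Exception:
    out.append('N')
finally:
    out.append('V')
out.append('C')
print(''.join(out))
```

Execution trace: 'Z' (except KeyError) → 'V' (finally) → 'C' (after the try/except). Output: ZVC

Answer: ZVC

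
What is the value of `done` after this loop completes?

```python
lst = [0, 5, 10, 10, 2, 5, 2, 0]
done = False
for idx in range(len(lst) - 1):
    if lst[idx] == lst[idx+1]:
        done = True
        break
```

Check consecutive duplicates in [0, 5, 10, 10, 2, 5, 2, 0]
`done` takes the values: False → True

Answer: True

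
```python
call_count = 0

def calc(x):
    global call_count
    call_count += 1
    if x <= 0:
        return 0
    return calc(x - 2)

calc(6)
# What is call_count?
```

Linear recursion stepping by 2: 4 calls from x=6 down to ≤0.

Answer: 4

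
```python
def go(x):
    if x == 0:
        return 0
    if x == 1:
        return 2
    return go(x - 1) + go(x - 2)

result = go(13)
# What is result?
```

Build up from base cases: go(0)=0, go(1)=2, go(2)=2, go(3)=4, go(4)=6, go(5)=10, go(6)=16, ..., go(13)=466

Answer: 466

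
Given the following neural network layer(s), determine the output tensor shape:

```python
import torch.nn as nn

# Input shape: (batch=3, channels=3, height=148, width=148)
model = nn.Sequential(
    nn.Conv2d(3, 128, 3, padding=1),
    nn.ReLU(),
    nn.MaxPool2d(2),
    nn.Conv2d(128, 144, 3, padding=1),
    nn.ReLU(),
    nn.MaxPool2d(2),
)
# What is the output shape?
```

Input: (3, 3, 148, 148) -> after first Conv2d: (3, 128, 148, 148) -> after first MaxPool2d: (3, 128, 74, 74) -> after second Conv2d: (3, 144, 74, 74) -> Output: (3, 144, 37, 37)

Answer: (3, 144, 37, 37)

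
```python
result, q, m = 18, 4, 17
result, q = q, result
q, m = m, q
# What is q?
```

Trace:
`result, q, m = 18, 4, 17` → result = 18; q = 4; m = 17
`result, q = q, result` → result = 4; q = 18
`q, m = m, q` → q = 17; m = 18
So q = 17

Answer: 17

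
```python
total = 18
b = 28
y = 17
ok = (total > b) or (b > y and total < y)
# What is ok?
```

Trace:
`total = 18` → total = 18
`b = 28` → b = 28
`y = 17` → y = 17
`ok = (total > b) or (b > y and total < y)` → ok = False
So ok = False

Answer: False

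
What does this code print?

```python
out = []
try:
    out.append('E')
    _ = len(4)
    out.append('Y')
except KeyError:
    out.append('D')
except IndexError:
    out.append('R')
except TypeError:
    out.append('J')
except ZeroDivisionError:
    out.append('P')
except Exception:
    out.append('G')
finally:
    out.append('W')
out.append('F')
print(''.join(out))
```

Execution trace: 'E' (try body) → 'J' (except TypeError) → 'W' (finally) → 'F' (after the try/except). Output: EJWF

Answer: EJWF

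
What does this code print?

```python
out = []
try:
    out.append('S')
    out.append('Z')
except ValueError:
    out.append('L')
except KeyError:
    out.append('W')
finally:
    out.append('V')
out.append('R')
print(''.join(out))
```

Execution trace: 'S' (try body) → 'Z' (try body, no exception) → 'V' (finally) → 'R' (after the try/except). Output: SZVR

Answer: SZVR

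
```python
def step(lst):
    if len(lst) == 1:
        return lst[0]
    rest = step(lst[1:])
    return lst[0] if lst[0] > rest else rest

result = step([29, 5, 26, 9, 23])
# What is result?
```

Recursive max over [29, 5, 26, 9, 23] = 29

Answer: 29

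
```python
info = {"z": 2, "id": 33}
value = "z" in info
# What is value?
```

Trace:
`info = {"z": 2, "id": 33}` → info = {'z': 2, 'id': 33}
`value = "z" in info` → value = True
So value = True

Answer: True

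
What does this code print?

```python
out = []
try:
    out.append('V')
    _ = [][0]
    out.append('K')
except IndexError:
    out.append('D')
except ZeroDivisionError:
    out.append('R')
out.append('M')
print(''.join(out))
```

Execution trace: 'V' (try body) → 'D' (except IndexError) → 'M' (after the try/except). Output: VDM

Answer: VDM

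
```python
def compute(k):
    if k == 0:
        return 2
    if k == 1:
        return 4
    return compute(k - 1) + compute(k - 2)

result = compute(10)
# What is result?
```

Build up from base cases: compute(0)=2, compute(1)=4, compute(2)=6, compute(3)=10, compute(4)=16, compute(5)=26, compute(6)=42, ..., compute(10)=288

Answer: 288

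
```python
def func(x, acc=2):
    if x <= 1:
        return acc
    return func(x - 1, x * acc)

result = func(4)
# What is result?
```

Accumulator trace (n, acc): (4, 2) -> (3, 8) -> (2, 24) -> (1, 48) -> return 48

Answer: 48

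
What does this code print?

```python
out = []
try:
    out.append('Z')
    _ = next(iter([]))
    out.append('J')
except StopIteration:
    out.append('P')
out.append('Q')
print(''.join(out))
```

Execution trace: 'Z' (try body) → 'P' (except StopIteration) → 'Q' (after the try/except). Output: ZPQ

Answer: ZPQ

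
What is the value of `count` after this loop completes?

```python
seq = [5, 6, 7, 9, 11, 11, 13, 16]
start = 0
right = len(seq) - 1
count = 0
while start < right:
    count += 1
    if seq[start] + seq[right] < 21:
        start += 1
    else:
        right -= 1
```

Steps to find pair summing to 21
`count` takes the values: 0 → 1 → 2 → 3 → 4 → 5 → 6 → 7

Answer: 7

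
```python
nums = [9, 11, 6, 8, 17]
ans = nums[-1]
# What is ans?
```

Trace:
`nums = [9, 11, 6, 8, 17]` → nums = [9, 11, 6, 8, 17]
`ans = nums[-1]` → ans = 17
So ans = 17

Answer: 17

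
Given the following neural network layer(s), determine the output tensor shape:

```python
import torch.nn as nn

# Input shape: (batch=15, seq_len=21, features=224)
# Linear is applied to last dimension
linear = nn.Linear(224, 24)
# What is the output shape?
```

Input: (15, 21, 224) -> Output: (15, 21, 24)

Answer: (15, 21, 24)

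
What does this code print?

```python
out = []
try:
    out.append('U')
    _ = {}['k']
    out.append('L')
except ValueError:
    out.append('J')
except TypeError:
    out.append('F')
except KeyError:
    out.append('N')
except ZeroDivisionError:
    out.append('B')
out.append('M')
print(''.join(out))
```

Execution trace: 'U' (try body) → 'N' (except KeyError) → 'M' (after the try/except). Output: UNM

Answer: UNM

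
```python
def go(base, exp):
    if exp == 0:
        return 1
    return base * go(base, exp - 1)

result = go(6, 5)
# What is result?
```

go(6, 5) = 6 * 6 * 6 * 6 * 6 = 7776

Answer: 7776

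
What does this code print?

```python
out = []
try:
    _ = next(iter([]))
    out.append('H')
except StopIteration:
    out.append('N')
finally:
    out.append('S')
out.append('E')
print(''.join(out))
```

Execution trace: 'N' (except StopIteration) → 'S' (finally) → 'E' (after the try/except). Output: NSE

Answer: NSE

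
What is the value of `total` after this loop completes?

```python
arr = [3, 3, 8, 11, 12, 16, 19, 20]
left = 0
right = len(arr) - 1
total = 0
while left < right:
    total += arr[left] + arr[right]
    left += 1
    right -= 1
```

Sum of pairs from ends
`total` takes the values: 0 → 23 → 45 → 69 → 92

Answer: 92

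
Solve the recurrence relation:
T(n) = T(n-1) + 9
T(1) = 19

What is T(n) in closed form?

Unrolling: T(n) = T(1) + 9·(n-1) = 19 + 9(n-1) = 9n + 10.

Answer: T(n) = 9n + 10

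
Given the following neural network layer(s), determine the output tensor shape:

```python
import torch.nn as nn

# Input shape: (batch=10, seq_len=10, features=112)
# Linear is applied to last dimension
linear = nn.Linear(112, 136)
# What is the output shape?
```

Input: (10, 10, 112) -> Output: (10, 10, 136)

Answer: (10, 10, 136)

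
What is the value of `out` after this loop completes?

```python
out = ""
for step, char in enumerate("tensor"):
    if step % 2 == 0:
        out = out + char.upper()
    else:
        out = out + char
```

Uppercase even positions in 'tensor'
`out` takes the values: "" → "T" → "Te" → "TeN" → "TeNs" → "TeNsO" → "TeNsOr"

Answer: "TeNsOr"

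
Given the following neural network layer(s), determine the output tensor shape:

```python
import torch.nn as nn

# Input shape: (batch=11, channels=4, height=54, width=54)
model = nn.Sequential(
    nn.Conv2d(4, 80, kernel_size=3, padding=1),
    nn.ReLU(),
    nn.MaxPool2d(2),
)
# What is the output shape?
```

Input: (11, 4, 54, 54) -> after Conv2d: (11, 80, 54, 54) -> after ReLU: (11, 80, 54, 54) -> Output: (11, 80, 27, 27)

Answer: (11, 80, 27, 27)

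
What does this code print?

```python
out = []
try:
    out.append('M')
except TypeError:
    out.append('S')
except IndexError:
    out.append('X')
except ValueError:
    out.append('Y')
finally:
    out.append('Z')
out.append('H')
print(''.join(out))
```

Execution trace: 'M' (try body, no exception) → 'Z' (finally) → 'H' (after the try/except). Output: MZH

Answer: MZH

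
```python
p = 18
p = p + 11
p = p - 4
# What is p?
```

Trace:
`p = 18` → p = 18
`p = p + 11` → p = 29
`p = p - 4` → p = 25
So p = 25

Answer: 25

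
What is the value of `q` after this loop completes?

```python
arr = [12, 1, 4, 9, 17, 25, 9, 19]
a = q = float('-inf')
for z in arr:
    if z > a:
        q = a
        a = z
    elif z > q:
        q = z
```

Second largest (with repeats) in [12, 1, 4, 9, 17, 25, 9, 19]
`q` takes the values: -inf → 1 → 4 → 9 → 12 → 17 → 19

Answer: 19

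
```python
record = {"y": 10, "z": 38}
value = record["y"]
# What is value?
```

Trace:
`record = {"y": 10, "z": 38}` → record = {'y': 10, 'z': 38}
`value = record["y"]` → value = 10
So value = 10

Answer: 10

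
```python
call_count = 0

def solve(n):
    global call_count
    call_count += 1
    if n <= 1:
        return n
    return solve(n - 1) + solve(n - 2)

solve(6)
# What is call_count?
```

Calls(n) = 1 + Calls(n-1) + Calls(n-2); Calls(0)=Calls(1)=1. For n=6 this gives 25.

Answer: 25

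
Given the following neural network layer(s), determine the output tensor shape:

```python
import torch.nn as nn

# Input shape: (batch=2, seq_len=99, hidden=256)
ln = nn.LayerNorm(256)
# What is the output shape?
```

Input: (2, 99, 256) -> Output: (2, 99, 256)

Answer: (2, 99, 256)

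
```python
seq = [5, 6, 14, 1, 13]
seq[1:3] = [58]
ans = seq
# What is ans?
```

Trace:
`seq = [5, 6, 14, 1, 13]` → seq = [5, 6, 14, 1, 13]
`seq[1:3] = [58]` → seq = [5, 58, 1, 13]
`ans = seq` → ans = [5, 58, 1, 13]
So ans = [5, 58, 1, 13]

Answer: [5, 58, 1, 13]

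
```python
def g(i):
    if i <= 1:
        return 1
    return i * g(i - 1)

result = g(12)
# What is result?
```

g(12) = 12 * 11 * 10 * 9 * 8 * 7 * 6 * 5 * 4 * 3 * 2 * 1 = 479001600

Answer: 479001600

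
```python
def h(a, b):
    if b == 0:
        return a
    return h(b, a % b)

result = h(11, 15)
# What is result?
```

h(11, 15) -> h(15, 11) -> h(11, 4) -> h(4, 3) -> h(3, 1) -> h(1, 0) -> 1

Answer: 1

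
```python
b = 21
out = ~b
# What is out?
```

Trace:
`b = 21` → b = 21
`out = ~b` → out = -22
So out = -22

Answer: -22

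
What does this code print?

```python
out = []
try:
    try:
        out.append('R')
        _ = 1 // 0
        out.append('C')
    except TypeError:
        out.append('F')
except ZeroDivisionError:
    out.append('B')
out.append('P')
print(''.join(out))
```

Execution trace: 'R' (try body) → 'B' (outer except ZeroDivisionError) → 'P' (after the try/except). Output: RBP

Answer: RBP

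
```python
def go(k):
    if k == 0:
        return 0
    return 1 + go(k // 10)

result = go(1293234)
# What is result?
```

Count of digits of 1293234: 7

Answer: 7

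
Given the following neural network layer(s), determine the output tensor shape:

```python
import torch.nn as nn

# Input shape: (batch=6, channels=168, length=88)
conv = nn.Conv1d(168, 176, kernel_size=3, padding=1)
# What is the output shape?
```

Input: (6, 168, 88) -> Output: (6, 176, 88)

Answer: (6, 176, 88)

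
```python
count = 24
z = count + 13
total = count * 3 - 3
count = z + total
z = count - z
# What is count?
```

Trace:
`count = 24` → count = 24
`z = count + 13` → z = 37
`total = count * 3 - 3` → total = 69
`count = z + total` → count = 106
`z = count - z` → z = 69
So count = 106

Answer: 106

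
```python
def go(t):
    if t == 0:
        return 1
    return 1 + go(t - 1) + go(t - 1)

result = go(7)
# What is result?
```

go(t) = 1 + 2·go(t-1), go(0)=1. Closed form: (1+1)·2^7 - 1 = 255.

Answer: 255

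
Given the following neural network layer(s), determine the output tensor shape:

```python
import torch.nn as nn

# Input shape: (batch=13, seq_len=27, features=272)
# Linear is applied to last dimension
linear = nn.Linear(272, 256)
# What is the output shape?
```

Input: (13, 27, 272) -> Output: (13, 27, 256)

Answer: (13, 27, 256)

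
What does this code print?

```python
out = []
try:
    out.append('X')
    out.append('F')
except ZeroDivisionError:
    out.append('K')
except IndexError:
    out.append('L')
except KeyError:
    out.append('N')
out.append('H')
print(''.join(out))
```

Execution trace: 'X' (try body) → 'F' (try body, no exception) → 'H' (after the try/except). Output: XFH

Answer: XFH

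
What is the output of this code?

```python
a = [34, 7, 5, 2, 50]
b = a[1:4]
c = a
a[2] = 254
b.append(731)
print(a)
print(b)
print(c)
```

Key concept: slice vs alias.
Step by step:
`a = [34, 7, 5, 2, 50]` → a = [34, 7, 5, 2, 50]
`b = a[1:4]` → b = [7, 5, 2]
`c = a` → c = [34, 7, 5, 2, 50] (same object as a)
`a[2] = 254` → a = [34, 7, 254, 2, 50] (same object as c); c = [34, 7, 254, 2, 50] (same object as a)
`b.append(731)` → b = [7, 5, 2, 731]
`print(a)` → prints [34, 7, 254, 2, 50]
`print(b)` → prints [7, 5, 2, 731]
`print(c)` → prints [34, 7, 254, 2, 50]

Answer:
[34, 7, 254, 2, 50]
[7, 5, 2, 731]
[34, 7, 254, 2, 50]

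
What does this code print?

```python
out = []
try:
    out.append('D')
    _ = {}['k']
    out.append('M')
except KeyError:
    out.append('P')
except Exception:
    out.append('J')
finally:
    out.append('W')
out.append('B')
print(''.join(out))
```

Execution trace: 'D' (try body) → 'P' (except KeyError) → 'W' (finally) → 'B' (after the try/except). Output: DPWB

Answer: DPWB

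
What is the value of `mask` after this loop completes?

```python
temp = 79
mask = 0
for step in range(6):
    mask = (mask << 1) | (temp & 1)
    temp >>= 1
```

Reverse lowest 6 bits of 79
`mask` takes the values: 0 → 1 → 3 → 7 → 15 → 30 → 60

Answer: 60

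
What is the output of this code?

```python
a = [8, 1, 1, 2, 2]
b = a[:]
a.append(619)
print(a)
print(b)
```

Key concept: slice [:] creates copy.
Step by step:
`a = [8, 1, 1, 2, 2]` → a = [8, 1, 1, 2, 2]
`b = a[:]` → b = [8, 1, 1, 2, 2]
`a.append(619)` → a = [8, 1, 1, 2, 2, 619]
`print(a)` → prints [8, 1, 1, 2, 2, 619]
`print(b)` → prints [8, 1, 1, 2, 2]

Answer:
[8, 1, 1, 2, 2, 619]
[8, 1, 1, 2, 2]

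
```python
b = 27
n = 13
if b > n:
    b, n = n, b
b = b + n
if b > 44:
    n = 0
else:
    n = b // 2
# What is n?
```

Trace:
`b = 27` → b = 27
`n = 13` → n = 13
`if b > n: ...` → b > n is True → b = 13; n = 27
`b = b + n` → b = 40
`if b > 44: ...` → b > 44 is False, take else branch → n = 20
So n = 20

Answer: 20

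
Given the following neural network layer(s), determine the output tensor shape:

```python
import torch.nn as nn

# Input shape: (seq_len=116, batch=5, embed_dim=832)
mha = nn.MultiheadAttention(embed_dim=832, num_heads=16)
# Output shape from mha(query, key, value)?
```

Input: (116, 5, 832) -> Output: (116, 5, 832)

Answer: (116, 5, 832)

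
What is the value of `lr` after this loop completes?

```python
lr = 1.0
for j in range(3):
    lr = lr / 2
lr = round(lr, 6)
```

Halving LR 3 times: 1 / 2^3
`lr` takes the values: 1.0 → 0.5 → 0.25 → 0.125

Answer: 0.125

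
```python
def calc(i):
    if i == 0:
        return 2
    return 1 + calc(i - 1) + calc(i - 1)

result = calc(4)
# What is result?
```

calc(i) = 1 + 2·calc(i-1), calc(0)=2. Closed form: (2+1)·2^4 - 1 = 47.

Answer: 47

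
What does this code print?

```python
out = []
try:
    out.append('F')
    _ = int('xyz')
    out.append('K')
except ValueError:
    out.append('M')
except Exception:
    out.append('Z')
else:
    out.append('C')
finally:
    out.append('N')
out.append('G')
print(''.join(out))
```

Execution trace: 'F' (try body) → 'M' (except ValueError) → 'N' (finally) → 'G' (after the try/except). Output: FMNG

Answer: FMNG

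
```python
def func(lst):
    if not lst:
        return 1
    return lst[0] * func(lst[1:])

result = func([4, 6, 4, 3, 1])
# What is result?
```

Product over [4, 6, 4, 3, 1] = 4 * 6 * 4 * 3 * 1 = 288

Answer: 288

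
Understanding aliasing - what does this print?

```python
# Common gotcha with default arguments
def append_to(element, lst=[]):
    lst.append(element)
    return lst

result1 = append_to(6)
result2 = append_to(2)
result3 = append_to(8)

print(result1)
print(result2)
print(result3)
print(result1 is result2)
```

Key concept: mutable default argument gotcha.
Step by step:
`result1 = append_to(6)` → result1 = [6]
`result2 = append_to(2)` → result1 = [6, 2] (same object as result2); result2 = [6, 2] (same object as result1)
`result3 = append_to(8)` → result1 = [6, 2, 8] (same object as result2, result3); result2 = [6, 2, 8] (same object as result1, result3); result3 = [6, 2, 8] (same object as result1, result2)
`print(result1)` → prints [6, 2, 8]
`print(result2)` → prints [6, 2, 8]
`print(result3)` → prints [6, 2, 8]
`print(result1 is result2)` → prints True

Answer:
[6, 2, 8]
[6, 2, 8]
[6, 2, 8]
True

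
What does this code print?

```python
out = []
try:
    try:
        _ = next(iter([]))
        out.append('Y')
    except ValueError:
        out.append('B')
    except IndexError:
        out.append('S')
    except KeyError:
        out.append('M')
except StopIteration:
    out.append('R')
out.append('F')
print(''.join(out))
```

Execution trace: 'R' (outer except StopIteration) → 'F' (after the try/except). Output: RF

Answer: RF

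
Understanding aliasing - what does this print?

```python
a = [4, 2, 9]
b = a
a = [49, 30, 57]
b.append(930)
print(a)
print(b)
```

Key concept: rebinding vs mutation: a is rebound to a new list, b still points at the original.
Step by step:
`a = [4, 2, 9]` → a = [4, 2, 9]
`b = a` → b = [4, 2, 9] (same object as a)
`a = [49, 30, 57]` → a = [49, 30, 57]
`b.append(930)` → b = [4, 2, 9, 930]
`print(a)` → prints [49, 30, 57]
`print(b)` → prints [4, 2, 9, 930]

Answer:
[49, 30, 57]
[4, 2, 9, 930]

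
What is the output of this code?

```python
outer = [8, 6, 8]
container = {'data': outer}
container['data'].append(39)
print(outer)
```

Key concept: dict holds reference to list.
Step by step:
`outer = [8, 6, 8]` → outer = [8, 6, 8]
`container = {'data': outer}` → container = {'data': [8, 6, 8]}
`container['data'].append(39)` → outer = [8, 6, 8, 39]; container = {'data': [8, 6, 8, 39]}
`print(outer)` → prints [8, 6, 8, 39]

Answer: [8, 6, 8, 39]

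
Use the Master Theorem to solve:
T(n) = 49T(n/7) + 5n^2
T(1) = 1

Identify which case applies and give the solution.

a=49, b=7, f(n)=5n^2. log_7(49) = 2. Since c=2 = 2, Case 2 applies: T(n) = Θ(n^log_b(a) · log n) = O(n^2 log n).

Answer: O(n^2 log n) - Case 2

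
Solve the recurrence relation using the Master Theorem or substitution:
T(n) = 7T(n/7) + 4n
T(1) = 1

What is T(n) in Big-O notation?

By Master Theorem: a=7, b=7, f(n)=4n. Since log_7(7) = 1 and f(n) = Θ(n^1), Case 2 applies. T(n) = O(n log n).

Answer: O(n log n)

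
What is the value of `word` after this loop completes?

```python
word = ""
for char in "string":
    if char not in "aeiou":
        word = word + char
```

Remove vowels from 'string'
`word` takes the values: "" → "s" → "st" → "str" → "strn" → "strng"

Answer: "strng"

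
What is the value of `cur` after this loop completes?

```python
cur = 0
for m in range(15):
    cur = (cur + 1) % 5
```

Increment mod 5, 15 times = 0
`cur` takes the values: 0 → 1 → 2 → 3 → 4 → 0 → 1 → 2 → 3 → 4 → 0 → 1 → 2 → 3 → 4 → 0

Answer: 0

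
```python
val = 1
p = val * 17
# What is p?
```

Trace:
`val = 1` → val = 1
`p = val * 17` → p = 17
So p = 17

Answer: 17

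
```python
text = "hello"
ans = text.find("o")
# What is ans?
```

Trace:
`text = "hello"` → text = 'hello'
`ans = text.find("o")` → ans = 4
So ans = 4

Answer: 4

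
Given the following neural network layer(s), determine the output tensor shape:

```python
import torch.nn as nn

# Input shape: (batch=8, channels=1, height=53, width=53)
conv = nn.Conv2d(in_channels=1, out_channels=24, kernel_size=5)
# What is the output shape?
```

Input: (8, 1, 53, 53) -> Output: (8, 24, 49, 49)

Answer: (8, 24, 49, 49)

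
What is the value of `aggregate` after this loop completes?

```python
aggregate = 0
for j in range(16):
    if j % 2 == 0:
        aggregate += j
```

Sum of even numbers 0 to 15
`aggregate` takes the values: 0 → 2 → 6 → 12 → 20 → 30 → 42 → 56

Answer: 56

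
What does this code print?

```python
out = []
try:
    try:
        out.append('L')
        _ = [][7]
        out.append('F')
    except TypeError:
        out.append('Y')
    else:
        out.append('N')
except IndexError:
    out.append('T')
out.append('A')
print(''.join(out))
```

Execution trace: 'L' (try body) → 'T' (outer except IndexError) → 'A' (after the try/except). Output: LTA

Answer: LTA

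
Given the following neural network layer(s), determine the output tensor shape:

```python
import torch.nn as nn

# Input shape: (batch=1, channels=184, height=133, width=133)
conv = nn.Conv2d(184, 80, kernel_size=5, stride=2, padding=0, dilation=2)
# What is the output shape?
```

Input: (1, 184, 133, 133) -> Output: (1, 80, 63, 63)

Answer: (1, 80, 63, 63)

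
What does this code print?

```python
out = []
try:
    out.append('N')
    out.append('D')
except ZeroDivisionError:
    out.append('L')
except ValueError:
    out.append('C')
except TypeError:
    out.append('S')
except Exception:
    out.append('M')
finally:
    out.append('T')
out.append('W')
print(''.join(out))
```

Execution trace: 'N' (try body) → 'D' (try body, no exception) → 'T' (finally) → 'W' (after the try/except). Output: NDTW

Answer: NDTW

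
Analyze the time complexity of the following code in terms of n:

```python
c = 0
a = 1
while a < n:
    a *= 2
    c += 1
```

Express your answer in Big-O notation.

Each loop level contributes: log n. Multiplying the contributions gives O(log n).

Answer: O(log n)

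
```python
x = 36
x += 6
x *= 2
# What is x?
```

Trace:
`x = 36` → x = 36
`x += 6` → x = 42
`x *= 2` → x = 84
So x = 84

Answer: 84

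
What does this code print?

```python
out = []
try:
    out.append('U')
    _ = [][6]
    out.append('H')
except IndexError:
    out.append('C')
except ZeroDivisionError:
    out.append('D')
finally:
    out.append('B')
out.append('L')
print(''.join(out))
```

Execution trace: 'U' (try body) → 'C' (except IndexError) → 'B' (finally) → 'L' (after the try/except). Output: UCBL

Answer: UCBL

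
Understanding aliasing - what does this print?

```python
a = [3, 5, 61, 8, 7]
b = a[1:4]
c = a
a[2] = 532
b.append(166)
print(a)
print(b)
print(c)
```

Key concept: slice vs alias.
Step by step:
`a = [3, 5, 61, 8, 7]` → a = [3, 5, 61, 8, 7]
`b = a[1:4]` → b = [5, 61, 8]
`c = a` → c = [3, 5, 61, 8, 7] (same object as a)
`a[2] = 532` → a = [3, 5, 532, 8, 7] (same object as c); c = [3, 5, 532, 8, 7] (same object as a)
`b.append(166)` → b = [5, 61, 8, 166]
`print(a)` → prints [3, 5, 532, 8, 7]
`print(b)` → prints [5, 61, 8, 166]
`print(c)` → prints [3, 5, 532, 8, 7]

Answer:
[3, 5, 532, 8, 7]
[5, 61, 8, 166]
[3, 5, 532, 8, 7]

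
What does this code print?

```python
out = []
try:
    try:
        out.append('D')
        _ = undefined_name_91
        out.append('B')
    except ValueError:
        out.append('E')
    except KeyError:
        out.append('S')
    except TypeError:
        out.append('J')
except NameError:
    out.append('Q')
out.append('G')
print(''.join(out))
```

Execution trace: 'D' (try body) → 'Q' (outer except NameError) → 'G' (after the try/except). Output: DQG

Answer: DQG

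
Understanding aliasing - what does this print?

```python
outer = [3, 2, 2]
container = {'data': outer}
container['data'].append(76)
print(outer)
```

Key concept: dict holds reference to list.
Step by step:
`outer = [3, 2, 2]` → outer = [3, 2, 2]
`container = {'data': outer}` → container = {'data': [3, 2, 2]}
`container['data'].append(76)` → outer = [3, 2, 2, 76]; container = {'data': [3, 2, 2, 76]}
`print(outer)` → prints [3, 2, 2, 76]

Answer: [3, 2, 2, 76]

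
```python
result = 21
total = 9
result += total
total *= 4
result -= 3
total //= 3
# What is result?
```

Trace:
`result = 21` → result = 21
`total = 9` → total = 9
`result += total` → result = 30
`total *= 4` → total = 36
`result -= 3` → result = 27
`total //= 3` → total = 12
So result = 27

Answer: 27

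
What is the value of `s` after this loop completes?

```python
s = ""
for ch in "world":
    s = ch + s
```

Reverse 'world'
`s` takes the values: "" → "w" → "ow" → "row" → "lrow" → "dlrow"

Answer: "dlrow"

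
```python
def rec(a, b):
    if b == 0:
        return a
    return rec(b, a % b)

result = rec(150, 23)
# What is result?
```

rec(150, 23) -> rec(23, 12) -> rec(12, 11) -> rec(11, 1) -> rec(1, 0) -> 1

Answer: 1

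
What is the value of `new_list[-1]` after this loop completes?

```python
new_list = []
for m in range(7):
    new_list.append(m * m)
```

Last element of squares 0 to 6
`new_list` takes the values: [] → [0] → [0, 1] → [0, 1, 4] → [0, 1, 4, 9] → [0, 1, 4, 9, 16] → [0, 1, 4, 9, 16, 25] → [0, 1, 4, 9, 16, 25, 36]
So `new_list[-1]` = 36

Answer: 36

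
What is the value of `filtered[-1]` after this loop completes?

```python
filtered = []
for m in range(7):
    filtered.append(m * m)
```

Last element of squares 0 to 6
`filtered` takes the values: [] → [0] → [0, 1] → [0, 1, 4] → [0, 1, 4, 9] → [0, 1, 4, 9, 16] → [0, 1, 4, 9, 16, 25] → [0, 1, 4, 9, 16, 25, 36]
So `filtered[-1]` = 36

Answer: 36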